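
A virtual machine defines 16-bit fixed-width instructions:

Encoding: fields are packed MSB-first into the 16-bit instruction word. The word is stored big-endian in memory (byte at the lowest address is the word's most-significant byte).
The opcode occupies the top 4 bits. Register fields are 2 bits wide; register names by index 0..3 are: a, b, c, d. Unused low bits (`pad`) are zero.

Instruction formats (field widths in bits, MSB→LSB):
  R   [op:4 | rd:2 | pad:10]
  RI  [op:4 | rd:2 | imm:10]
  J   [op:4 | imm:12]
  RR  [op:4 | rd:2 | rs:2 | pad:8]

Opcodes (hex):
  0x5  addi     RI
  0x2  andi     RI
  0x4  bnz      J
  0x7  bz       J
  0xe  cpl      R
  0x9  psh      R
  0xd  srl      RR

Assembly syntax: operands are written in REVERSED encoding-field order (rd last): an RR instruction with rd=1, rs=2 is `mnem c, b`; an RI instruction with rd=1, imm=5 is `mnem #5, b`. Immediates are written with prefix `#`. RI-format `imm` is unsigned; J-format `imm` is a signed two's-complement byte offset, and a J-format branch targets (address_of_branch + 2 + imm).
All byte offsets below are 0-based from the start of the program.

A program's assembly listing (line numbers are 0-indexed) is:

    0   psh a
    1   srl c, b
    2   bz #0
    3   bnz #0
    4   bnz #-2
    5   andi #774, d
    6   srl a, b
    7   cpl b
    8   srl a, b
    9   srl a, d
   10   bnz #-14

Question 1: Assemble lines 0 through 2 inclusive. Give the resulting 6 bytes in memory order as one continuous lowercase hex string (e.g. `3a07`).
9000d6007000

0. psh fields op=0x9:4|rd=0:2|pad=0:10 → word 9000h → 90 00
1. srl fields op=0xd:4|rd=1:2|rs=2:2|pad=0:8 → word d600h → d6 00
2. bz fields op=0x7:4|imm=0:12 → word 7000h → 70 00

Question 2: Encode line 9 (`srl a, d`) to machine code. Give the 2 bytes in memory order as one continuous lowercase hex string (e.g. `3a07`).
dc00

9. srl fields op=0xd:4|rd=3:2|rs=0:2|pad=0:8 → word dc00h → dc 00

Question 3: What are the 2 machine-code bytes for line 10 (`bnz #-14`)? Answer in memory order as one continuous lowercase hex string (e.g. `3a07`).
4ff2

10. bnz fields op=0x4:4|imm=-14:12 → word 4ff2h → 4f f2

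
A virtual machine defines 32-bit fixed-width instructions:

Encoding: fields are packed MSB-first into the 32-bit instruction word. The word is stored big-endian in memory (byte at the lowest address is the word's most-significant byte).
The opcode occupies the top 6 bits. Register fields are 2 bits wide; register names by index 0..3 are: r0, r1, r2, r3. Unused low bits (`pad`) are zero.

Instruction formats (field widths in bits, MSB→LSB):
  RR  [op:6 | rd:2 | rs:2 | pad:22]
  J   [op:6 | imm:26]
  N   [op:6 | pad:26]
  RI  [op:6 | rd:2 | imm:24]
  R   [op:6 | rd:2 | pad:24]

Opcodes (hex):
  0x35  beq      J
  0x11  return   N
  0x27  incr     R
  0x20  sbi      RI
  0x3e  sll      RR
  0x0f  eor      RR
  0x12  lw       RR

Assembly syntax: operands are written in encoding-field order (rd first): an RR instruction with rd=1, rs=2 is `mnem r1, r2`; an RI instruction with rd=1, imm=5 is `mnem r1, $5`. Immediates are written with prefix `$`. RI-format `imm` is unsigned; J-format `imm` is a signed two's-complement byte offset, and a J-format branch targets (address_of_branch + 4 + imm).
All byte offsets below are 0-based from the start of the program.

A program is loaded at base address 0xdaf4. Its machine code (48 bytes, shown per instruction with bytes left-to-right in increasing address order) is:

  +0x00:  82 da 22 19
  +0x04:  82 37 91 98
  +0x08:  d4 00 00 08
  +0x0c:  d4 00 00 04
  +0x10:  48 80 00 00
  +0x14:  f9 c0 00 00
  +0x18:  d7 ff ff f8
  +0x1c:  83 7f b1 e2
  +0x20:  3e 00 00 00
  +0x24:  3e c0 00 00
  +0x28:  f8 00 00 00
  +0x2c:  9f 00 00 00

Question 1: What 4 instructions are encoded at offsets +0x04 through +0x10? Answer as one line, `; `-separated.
off 0x04: read 82 37 91 98 as big → 0x82379198
  top 6b → 0x20 → sbi [RI]
  rd@[25:24]=0x2 ⇒ r2
  imm@[23:0]=0x379198 ⇒ $3641752
off 0x08: read d4 00 00 08 as big → 0xd4000008
  top 6b → 0x35 → beq [J]
  imm@[25:0]=0x8 ⇒ $8
off 0x0c: read d4 00 00 04 as big → 0xd4000004
  top 6b → 0x35 → beq [J]
  imm@[25:0]=0x4 ⇒ $4
off 0x10: read 48 80 00 00 as big → 0x48800000
  top 6b → 0x12 → lw [RR]
  rd@[25:24]=0x0 ⇒ r0
  rs@[23:22]=0x2 ⇒ r2

sbi r2, $3641752; beq $8; beq $4; lw r0, r2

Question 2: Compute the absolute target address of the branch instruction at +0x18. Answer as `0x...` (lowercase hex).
@+18  big-endian(d7 ff ff f8) = 0xd7fffff8
  top 6b → 0x35 → beq [J]
  imm: (w>>0)&0x3ffffff=0x3fffff8 (s26→-8) → $-8
  target = base 0xdaf4 + off 0x18 + 4 + imm -8 = 0xdb08

0xdb08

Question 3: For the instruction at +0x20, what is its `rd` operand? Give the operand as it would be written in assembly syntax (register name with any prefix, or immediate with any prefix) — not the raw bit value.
[20] 3e 00 00 00 → 0x3e000000
  top 6b → 0xf → eor [RR]
  rd: (w>>24)&0x3=0x2 → r2
  rs: (w>>22)&0x3=0x0 → r0

r2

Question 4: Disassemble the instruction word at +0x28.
off 0x28: read f8 00 00 00 as big → 0xf8000000
  opcode bits[31:26]=0x3e: sll/RR
  rd: (w>>24)&0x3=0x0 → r0
  rs: (w>>22)&0x3=0x0 → r0

sll r0, r0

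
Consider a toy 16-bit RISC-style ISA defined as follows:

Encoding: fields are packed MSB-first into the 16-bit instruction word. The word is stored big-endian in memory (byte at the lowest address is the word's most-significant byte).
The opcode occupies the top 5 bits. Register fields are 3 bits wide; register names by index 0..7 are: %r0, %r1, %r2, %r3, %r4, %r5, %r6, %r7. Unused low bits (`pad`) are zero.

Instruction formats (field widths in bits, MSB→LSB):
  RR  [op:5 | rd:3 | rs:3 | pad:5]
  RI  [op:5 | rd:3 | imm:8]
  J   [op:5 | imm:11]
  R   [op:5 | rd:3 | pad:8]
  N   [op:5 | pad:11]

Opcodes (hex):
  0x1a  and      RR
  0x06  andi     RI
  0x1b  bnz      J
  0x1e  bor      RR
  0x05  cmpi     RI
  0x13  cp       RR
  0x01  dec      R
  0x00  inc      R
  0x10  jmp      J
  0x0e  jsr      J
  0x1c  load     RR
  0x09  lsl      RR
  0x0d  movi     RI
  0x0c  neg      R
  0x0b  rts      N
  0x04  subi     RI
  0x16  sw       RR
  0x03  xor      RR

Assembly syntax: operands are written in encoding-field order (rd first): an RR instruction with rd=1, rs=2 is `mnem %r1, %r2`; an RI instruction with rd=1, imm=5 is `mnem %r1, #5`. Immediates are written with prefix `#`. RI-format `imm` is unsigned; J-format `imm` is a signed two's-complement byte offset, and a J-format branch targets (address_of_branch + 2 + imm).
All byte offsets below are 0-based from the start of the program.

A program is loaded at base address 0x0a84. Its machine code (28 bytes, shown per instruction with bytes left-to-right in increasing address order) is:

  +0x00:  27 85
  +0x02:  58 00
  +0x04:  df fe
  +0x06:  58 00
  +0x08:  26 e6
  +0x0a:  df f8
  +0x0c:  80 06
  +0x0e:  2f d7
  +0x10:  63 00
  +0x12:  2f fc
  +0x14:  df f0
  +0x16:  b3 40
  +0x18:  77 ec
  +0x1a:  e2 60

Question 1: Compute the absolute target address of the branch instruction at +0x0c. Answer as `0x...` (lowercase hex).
0x0a98

@+0c  big-endian(80 06) = 0x8006
  top 5b → 0x10 → jmp [J]
  [10:0] imm=6 = #6
  target = base 0x0a84 + off 0x0c + 2 + imm 6 = 0x0a98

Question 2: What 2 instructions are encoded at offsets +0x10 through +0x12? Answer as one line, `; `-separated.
off 0x10: read 63 00 as big → 0x6300
  op=0x6300>>11=0xc ⇒ neg (R)
  [10:8] rd=3 = %r3
off 0x12: read 2f fc as big → 0x2ffc
  op=0x2ffc>>11=0x5 ⇒ cmpi (RI)
  [10:8] rd=7 = %r7
  [7:0] imm=252 = #252

neg %r3; cmpi %r7, #252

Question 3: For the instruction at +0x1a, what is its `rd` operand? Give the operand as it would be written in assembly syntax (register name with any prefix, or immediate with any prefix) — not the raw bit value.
@+1a  big-endian(e2 60) = 0xe260
  opcode bits[15:11]=0x1c: load/RR
  [10:8] rd=2 = %r2
  [7:5] rs=3 = %r3

%r2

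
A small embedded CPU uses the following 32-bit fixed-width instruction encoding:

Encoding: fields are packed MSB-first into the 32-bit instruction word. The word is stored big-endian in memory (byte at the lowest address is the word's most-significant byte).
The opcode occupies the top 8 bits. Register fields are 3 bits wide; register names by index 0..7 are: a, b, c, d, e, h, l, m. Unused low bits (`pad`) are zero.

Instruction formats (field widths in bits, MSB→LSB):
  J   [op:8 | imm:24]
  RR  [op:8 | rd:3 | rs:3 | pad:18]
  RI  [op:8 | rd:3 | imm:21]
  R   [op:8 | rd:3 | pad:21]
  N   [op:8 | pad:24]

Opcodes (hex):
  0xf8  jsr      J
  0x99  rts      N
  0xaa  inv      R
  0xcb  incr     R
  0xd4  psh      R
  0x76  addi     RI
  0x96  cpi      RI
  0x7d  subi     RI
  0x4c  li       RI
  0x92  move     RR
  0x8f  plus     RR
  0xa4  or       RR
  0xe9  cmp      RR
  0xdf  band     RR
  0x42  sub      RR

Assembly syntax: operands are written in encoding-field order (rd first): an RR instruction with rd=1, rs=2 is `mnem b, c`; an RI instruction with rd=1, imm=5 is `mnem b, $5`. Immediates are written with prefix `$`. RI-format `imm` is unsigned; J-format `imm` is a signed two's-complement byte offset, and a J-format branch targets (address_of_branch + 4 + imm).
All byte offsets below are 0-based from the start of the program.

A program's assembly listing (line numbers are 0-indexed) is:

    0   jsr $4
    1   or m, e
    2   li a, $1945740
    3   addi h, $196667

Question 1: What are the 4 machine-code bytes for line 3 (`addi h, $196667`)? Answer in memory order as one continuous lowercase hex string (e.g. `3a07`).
3. addi fields op=0x76:8|rd=5:3|imm=196667:21 → word 76a3003bh → 76 a3 00 3b

76a3003b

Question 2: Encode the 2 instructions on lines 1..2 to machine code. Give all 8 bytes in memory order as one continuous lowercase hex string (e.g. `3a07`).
a4f000004c1db08c

1. or fields op=0xa4:8|rd=7:3|rs=4:3|pad=0:18 → word a4f00000h → a4 f0 00 00
2. li fields op=0x4c:8|rd=0:3|imm=1945740:21 → word 4c1db08ch → 4c 1d b0 8c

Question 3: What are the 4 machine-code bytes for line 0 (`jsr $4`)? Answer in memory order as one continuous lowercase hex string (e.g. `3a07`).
f8000004

0. jsr fields op=0xf8:8|imm=4:24 → word f8000004h → f8 00 00 04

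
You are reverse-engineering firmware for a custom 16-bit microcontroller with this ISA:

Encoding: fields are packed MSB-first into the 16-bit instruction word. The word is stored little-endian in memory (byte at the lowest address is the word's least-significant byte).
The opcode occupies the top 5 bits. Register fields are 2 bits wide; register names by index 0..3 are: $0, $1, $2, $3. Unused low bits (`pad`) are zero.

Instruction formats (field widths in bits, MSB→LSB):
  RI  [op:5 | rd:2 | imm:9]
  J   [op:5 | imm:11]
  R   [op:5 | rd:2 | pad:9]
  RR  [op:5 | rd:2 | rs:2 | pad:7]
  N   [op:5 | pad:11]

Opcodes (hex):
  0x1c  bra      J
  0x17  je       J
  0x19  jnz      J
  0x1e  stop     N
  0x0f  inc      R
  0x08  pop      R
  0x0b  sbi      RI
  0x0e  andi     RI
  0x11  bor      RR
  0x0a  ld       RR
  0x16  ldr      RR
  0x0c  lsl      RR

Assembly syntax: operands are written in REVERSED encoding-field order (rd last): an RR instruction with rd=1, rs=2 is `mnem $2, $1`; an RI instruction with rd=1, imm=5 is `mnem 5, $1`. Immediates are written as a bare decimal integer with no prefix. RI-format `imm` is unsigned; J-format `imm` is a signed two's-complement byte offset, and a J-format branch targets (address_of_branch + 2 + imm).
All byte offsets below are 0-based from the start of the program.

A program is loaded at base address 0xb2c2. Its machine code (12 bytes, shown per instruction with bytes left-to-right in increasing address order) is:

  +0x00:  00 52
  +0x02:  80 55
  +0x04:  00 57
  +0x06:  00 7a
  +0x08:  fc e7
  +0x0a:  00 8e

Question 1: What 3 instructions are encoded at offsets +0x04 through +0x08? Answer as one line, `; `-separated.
@+04  little-endian(00 57) = 0x5700
  top 5b → 0xa → ld [RR]
  rd: (w>>9)&0x3=0x3 → $3
  rs: (w>>7)&0x3=0x2 → $2
@+06  little-endian(00 7a) = 0x7a00
  top 5b → 0xf → inc [R]
  rd: (w>>9)&0x3=0x1 → $1
@+08  little-endian(fc e7) = 0xe7fc
  top 5b → 0x1c → bra [J]
  imm: (w>>0)&0x7ff=0x7fc (s11→-4) → -4

ld $2, $3; inc $1; bra -4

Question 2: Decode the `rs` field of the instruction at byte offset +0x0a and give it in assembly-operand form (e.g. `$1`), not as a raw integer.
$0

@+0a  little-endian(00 8e) = 0x8e00
  opcode bits[15:11]=0x11: bor/RR
  [10:9] rd=3 = $3
  [8:7] rs=0 = $0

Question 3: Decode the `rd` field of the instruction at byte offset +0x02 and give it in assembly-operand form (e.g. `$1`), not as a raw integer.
$2

[02] 80 55 → 0x5580
  op=0x5580>>11=0xa ⇒ ld (RR)
  [10:9] rd=2 = $2
  [8:7] rs=3 = $3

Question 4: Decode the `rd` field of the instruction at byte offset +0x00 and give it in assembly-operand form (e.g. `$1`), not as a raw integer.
+0x00: 00 52 ⇒ word 0x5200 (little)
  op=0x5200>>11=0xa ⇒ ld (RR)
  rd: (w>>9)&0x3=0x1 → $1
  rs: (w>>7)&0x3=0x0 → $0

$1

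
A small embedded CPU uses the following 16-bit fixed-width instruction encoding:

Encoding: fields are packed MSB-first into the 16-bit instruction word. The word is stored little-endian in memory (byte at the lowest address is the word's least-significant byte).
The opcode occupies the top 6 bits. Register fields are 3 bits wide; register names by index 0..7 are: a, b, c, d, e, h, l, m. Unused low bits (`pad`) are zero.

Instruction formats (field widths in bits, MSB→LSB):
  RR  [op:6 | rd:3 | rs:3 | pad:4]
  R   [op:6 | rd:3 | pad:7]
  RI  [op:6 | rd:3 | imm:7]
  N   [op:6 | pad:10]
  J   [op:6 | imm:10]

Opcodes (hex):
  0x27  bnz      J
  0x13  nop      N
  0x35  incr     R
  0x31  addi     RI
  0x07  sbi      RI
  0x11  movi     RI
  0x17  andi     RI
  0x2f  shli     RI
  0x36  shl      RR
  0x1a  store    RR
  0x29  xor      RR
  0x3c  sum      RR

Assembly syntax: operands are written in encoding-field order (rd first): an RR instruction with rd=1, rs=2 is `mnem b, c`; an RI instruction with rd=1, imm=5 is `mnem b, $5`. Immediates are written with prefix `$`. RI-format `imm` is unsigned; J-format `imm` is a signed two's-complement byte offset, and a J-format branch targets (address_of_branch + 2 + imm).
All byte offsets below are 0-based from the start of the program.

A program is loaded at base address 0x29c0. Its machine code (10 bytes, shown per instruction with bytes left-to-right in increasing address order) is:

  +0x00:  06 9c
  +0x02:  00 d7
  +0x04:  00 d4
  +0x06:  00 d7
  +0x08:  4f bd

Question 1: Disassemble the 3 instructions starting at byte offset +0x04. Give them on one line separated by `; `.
[04] 00 d4 → 0xd400
  opcode bits[15:10]=0x35: incr/R
  rd@[9:7]=0x0 ⇒ a
[06] 00 d7 → 0xd700
  opcode bits[15:10]=0x35: incr/R
  rd@[9:7]=0x6 ⇒ l
[08] 4f bd → 0xbd4f
  opcode bits[15:10]=0x2f: shli/RI
  rd@[9:7]=0x2 ⇒ c
  imm@[6:0]=0x4f ⇒ $79

incr a; incr l; shli c, $79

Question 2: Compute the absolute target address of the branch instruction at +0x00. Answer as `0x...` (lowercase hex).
off 0x00: read 06 9c as little → 0x9c06
  top 6b → 0x27 → bnz [J]
  imm: (w>>0)&0x3ff=0x6 → $6
  target = base 0x29c0 + off 0x00 + 2 + imm 6 = 0x29c8

0x29c8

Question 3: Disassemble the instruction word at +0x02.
incr l

+0x02: 00 d7 ⇒ word 0xd700 (little)
  opcode bits[15:10]=0x35: incr/R
  [9:7] rd=6 = l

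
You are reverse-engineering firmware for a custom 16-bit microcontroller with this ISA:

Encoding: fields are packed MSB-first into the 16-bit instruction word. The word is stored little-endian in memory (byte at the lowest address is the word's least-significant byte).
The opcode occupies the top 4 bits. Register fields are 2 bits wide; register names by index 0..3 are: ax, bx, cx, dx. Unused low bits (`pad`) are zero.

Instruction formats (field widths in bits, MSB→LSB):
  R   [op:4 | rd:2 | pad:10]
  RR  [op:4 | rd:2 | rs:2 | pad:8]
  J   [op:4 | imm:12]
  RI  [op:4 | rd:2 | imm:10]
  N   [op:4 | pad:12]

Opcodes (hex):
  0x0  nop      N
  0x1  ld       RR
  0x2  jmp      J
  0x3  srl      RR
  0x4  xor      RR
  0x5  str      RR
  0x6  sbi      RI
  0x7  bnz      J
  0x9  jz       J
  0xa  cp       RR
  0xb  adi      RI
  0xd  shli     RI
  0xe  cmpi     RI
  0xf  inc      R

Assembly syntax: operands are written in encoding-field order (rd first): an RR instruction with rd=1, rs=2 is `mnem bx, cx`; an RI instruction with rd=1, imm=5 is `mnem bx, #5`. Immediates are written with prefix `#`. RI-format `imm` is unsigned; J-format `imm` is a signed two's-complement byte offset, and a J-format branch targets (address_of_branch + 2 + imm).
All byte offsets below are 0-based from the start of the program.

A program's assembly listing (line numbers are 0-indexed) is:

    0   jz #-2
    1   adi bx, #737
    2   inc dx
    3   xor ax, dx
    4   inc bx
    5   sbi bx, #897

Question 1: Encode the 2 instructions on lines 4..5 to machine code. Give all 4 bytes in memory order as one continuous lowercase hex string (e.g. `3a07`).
00f48167

line 4 (inc): pack op=0xf:4|rd=1:2|pad=0:10 = 0xf400; little→ 00 f4
line 5 (sbi): pack op=0x6:4|rd=1:2|imm=897:10 = 0x6781; little→ 81 67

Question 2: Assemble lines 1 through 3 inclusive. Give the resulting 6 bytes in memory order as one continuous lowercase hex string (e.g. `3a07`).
e1b600fc0043

line 1 (adi): pack op=0xb:4|rd=1:2|imm=737:10 = 0xb6e1; little→ e1 b6
line 2 (inc): pack op=0xf:4|rd=3:2|pad=0:10 = 0xfc00; little→ 00 fc
line 3 (xor): pack op=0x4:4|rd=0:2|rs=3:2|pad=0:8 = 0x4300; little→ 00 43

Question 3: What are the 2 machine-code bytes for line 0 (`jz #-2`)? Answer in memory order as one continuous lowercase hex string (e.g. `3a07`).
fe9f

line 0 (jz): pack op=0x9:4|imm=-2:12 = 0x9ffe; little→ fe 9f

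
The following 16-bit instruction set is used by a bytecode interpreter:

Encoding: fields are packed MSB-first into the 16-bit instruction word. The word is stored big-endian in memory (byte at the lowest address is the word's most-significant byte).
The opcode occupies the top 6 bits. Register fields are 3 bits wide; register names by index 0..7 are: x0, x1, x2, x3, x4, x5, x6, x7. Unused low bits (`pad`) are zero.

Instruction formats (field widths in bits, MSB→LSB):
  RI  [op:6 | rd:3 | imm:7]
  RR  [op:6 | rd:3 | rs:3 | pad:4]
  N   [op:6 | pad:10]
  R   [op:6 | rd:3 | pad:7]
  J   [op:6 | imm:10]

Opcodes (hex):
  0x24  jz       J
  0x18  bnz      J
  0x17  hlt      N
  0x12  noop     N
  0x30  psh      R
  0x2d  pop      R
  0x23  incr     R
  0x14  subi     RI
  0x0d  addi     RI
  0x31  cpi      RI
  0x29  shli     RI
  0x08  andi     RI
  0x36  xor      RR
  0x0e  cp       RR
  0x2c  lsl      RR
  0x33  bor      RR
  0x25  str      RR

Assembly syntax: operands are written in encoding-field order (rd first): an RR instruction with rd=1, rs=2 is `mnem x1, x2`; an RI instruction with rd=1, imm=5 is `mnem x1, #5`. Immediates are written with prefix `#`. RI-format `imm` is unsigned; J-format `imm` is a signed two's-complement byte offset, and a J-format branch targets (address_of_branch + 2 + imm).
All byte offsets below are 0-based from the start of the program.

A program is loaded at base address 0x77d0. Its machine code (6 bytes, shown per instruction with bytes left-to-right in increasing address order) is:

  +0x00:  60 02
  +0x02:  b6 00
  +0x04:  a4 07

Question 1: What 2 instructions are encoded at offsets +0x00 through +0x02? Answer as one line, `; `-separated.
+0x00: 60 02 ⇒ word 0x6002 (big)
  top 6b → 0x18 → bnz [J]
  imm: (w>>0)&0x3ff=0x2 → #2
+0x02: b6 00 ⇒ word 0xb600 (big)
  top 6b → 0x2d → pop [R]
  rd: (w>>7)&0x7=0x4 → x4

bnz #2; pop x4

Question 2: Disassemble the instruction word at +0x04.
shli x0, #7

@+04  big-endian(a4 07) = 0xa407
  op=0xa407>>10=0x29 ⇒ shli (RI)
  [9:7] rd=0 = x0
  [6:0] imm=7 = #7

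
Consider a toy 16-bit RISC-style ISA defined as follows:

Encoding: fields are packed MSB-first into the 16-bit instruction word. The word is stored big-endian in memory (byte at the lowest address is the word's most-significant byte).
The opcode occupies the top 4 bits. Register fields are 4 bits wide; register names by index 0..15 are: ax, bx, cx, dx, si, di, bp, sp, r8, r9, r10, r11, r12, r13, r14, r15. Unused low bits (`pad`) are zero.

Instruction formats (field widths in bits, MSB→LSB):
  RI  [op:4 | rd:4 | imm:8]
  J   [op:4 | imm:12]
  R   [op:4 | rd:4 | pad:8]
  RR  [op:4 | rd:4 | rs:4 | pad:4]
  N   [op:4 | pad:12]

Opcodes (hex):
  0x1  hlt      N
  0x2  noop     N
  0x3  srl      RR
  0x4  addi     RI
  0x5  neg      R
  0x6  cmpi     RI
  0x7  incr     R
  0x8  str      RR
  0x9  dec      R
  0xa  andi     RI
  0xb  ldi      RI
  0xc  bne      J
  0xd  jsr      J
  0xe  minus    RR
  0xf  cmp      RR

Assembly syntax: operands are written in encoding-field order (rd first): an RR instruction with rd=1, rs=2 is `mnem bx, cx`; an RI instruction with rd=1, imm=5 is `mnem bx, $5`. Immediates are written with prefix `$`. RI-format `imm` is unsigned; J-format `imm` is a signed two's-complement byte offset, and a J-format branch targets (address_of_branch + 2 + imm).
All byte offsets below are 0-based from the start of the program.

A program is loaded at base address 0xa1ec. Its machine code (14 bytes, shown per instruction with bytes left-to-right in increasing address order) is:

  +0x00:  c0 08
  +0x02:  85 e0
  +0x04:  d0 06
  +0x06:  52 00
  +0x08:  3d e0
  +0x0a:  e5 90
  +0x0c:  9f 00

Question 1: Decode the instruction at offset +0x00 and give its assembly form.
bne $8

off 0x00: read c0 08 as big → 0xc008
  opcode bits[15:12]=0xc: bne/J
  imm: (w>>0)&0xfff=0x8 → $8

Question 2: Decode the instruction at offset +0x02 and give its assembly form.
off 0x02: read 85 e0 as big → 0x85e0
  op=0x85e0>>12=0x8 ⇒ str (RR)
  rd@[11:8]=0x5 ⇒ di
  rs@[7:4]=0xe ⇒ r14

str di, r14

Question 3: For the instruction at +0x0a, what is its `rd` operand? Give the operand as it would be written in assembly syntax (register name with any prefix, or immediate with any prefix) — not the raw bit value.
di

+0x0a: e5 90 ⇒ word 0xe590 (big)
  top 4b → 0xe → minus [RR]
  [11:8] rd=5 = di
  [7:4] rs=9 = r9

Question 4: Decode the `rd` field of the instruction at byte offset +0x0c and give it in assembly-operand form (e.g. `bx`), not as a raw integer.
r15

off 0x0c: read 9f 00 as big → 0x9f00
  op=0x9f00>>12=0x9 ⇒ dec (R)
  rd: (w>>8)&0xf=0xf → r15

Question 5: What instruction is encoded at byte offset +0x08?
srl r13, r14

@+08  big-endian(3d e0) = 0x3de0
  opcode bits[15:12]=0x3: srl/RR
  rd: (w>>8)&0xf=0xd → r13
  rs: (w>>4)&0xf=0xe → r14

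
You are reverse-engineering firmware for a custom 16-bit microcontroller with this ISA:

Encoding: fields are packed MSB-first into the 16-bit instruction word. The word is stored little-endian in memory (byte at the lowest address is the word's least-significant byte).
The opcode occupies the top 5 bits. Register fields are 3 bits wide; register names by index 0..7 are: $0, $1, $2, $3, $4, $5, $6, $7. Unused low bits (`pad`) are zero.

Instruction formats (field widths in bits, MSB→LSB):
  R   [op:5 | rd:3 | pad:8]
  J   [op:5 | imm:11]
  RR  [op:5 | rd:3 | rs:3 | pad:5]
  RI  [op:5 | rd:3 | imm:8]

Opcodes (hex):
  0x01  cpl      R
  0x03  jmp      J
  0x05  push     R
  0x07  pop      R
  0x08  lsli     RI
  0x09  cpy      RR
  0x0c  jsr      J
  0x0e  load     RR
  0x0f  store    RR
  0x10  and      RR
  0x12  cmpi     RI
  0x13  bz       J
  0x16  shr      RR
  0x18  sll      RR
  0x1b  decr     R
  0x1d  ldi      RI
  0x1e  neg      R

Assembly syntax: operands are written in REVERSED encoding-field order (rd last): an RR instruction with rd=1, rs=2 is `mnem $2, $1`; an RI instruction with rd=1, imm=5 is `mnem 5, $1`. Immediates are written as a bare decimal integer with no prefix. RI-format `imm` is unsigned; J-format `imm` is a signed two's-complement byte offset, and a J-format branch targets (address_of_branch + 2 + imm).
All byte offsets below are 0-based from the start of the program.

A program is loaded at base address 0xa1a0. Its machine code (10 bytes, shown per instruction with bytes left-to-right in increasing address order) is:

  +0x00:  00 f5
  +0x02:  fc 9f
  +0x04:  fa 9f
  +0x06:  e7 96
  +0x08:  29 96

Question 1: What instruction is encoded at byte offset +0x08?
cmpi 41, $6

off 0x08: read 29 96 as little → 0x9629
  opcode bits[15:11]=0x12: cmpi/RI
  rd: (w>>8)&0x7=0x6 → $6
  imm: (w>>0)&0xff=0x29 → 41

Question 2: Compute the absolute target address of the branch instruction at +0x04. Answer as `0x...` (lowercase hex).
+0x04: fa 9f ⇒ word 0x9ffa (little)
  op=0x9ffa>>11=0x13 ⇒ bz (J)
  imm: (w>>0)&0x7ff=0x7fa (s11→-6) → -6
  target = base 0xa1a0 + off 0x04 + 2 + imm -6 = 0xa1a0

0xa1a0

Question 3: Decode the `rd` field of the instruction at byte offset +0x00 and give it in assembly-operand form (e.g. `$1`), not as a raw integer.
@+00  little-endian(00 f5) = 0xf500
  opcode bits[15:11]=0x1e: neg/R
  [10:8] rd=5 = $5

$5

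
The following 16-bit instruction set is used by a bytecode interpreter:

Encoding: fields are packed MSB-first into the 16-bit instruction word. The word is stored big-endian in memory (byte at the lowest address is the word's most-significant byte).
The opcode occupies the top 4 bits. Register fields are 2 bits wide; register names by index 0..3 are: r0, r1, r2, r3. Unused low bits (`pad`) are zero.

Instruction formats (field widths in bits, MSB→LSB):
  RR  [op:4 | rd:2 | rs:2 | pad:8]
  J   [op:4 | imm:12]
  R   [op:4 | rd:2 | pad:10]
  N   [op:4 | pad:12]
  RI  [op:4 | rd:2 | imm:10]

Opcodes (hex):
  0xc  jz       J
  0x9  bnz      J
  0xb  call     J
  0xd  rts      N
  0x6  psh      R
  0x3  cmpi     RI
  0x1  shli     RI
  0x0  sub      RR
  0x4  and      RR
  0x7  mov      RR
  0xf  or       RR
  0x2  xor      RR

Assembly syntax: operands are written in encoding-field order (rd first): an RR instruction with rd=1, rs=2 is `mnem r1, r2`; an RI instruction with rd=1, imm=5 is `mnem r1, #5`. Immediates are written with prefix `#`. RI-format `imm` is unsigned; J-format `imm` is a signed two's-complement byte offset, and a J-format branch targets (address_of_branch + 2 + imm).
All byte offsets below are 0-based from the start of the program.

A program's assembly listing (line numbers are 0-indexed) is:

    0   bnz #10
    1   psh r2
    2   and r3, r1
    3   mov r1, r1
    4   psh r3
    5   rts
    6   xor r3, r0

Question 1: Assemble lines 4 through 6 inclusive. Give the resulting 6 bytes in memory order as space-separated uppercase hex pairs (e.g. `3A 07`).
6C 00 D0 00 2C 00

4. psh fields op=0x6:4|rd=3:2|pad=0:10 → word 6c00h → 6c 00
5. rts fields op=0xd:4|pad=0:12 → word d000h → d0 00
6. xor fields op=0x2:4|rd=3:2|rs=0:2|pad=0:8 → word 2c00h → 2c 00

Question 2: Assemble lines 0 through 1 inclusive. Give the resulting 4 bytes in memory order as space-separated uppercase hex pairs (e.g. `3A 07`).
L0: bnz op=0x9:4|imm=10:12 ⇒ 0x900a ⇒ big 90 0a
L1: psh op=0x6:4|rd=2:2|pad=0:10 ⇒ 0x6800 ⇒ big 68 00

90 0A 68 00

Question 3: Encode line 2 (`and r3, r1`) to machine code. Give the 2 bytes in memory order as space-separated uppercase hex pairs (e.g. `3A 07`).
4D 00

line 2 (and): pack op=0x4:4|rd=3:2|rs=1:2|pad=0:8 = 0x4d00; big→ 4d 00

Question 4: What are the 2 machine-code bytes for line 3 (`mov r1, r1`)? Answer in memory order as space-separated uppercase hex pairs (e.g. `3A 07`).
75 00

line 3 (mov): pack op=0x7:4|rd=1:2|rs=1:2|pad=0:8 = 0x7500; big→ 75 00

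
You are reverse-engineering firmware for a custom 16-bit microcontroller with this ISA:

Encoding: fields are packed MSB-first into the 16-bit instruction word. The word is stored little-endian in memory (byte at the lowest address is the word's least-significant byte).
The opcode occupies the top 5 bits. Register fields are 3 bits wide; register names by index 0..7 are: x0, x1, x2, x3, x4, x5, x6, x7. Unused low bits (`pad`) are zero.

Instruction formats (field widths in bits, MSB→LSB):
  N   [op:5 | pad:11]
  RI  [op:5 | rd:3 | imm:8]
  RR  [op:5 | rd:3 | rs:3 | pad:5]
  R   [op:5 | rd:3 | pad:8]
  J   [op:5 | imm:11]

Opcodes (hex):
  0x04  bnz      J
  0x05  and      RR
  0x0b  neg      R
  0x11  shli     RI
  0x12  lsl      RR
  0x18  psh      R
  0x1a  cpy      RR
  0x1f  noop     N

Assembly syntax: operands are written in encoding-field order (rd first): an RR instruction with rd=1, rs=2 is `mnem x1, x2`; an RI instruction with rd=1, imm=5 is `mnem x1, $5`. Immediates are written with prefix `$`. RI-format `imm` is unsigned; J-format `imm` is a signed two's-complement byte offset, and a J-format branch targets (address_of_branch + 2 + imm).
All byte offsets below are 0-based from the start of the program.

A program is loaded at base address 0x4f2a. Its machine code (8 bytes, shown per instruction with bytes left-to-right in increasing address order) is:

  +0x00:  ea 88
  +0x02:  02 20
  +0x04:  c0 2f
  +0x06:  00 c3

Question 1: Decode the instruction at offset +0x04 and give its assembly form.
off 0x04: read c0 2f as little → 0x2fc0
  top 5b → 0x5 → and [RR]
  [10:8] rd=7 = x7
  [7:5] rs=6 = x6

and x7, x6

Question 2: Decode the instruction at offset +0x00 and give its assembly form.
shli x0, $234

+0x00: ea 88 ⇒ word 0x88ea (little)
  op=0x88ea>>11=0x11 ⇒ shli (RI)
  rd@[10:8]=0x0 ⇒ x0
  imm@[7:0]=0xea ⇒ $234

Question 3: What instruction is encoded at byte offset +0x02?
off 0x02: read 02 20 as little → 0x2002
  top 5b → 0x4 → bnz [J]
  imm@[10:0]=0x2 ⇒ $2

bnz $2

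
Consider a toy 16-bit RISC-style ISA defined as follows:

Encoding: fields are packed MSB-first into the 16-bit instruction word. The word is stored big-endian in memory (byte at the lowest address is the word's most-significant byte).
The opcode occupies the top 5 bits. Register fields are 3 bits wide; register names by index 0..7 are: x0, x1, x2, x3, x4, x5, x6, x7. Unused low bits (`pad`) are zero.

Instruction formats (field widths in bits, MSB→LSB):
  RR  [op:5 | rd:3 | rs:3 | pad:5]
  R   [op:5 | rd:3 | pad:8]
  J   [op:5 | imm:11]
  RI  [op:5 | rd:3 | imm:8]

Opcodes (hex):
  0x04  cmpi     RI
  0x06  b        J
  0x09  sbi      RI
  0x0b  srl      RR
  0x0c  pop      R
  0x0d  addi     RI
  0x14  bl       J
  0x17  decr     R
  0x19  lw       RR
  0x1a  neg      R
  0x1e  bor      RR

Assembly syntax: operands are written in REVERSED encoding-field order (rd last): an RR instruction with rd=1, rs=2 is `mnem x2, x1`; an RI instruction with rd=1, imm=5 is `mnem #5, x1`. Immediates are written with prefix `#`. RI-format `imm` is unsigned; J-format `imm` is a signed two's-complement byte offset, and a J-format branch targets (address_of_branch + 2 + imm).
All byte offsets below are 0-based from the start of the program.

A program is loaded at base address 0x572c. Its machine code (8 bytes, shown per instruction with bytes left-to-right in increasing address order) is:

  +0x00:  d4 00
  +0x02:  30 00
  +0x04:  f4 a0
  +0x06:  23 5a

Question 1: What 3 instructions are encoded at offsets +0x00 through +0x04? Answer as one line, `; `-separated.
neg x4; b #0; bor x5, x4

@+00  big-endian(d4 00) = 0xd400
  opcode bits[15:11]=0x1a: neg/R
  rd@[10:8]=0x4 ⇒ x4
@+02  big-endian(30 00) = 0x3000
  opcode bits[15:11]=0x6: b/J
  imm@[10:0]=0x0 ⇒ #0
@+04  big-endian(f4 a0) = 0xf4a0
  opcode bits[15:11]=0x1e: bor/RR
  rd@[10:8]=0x4 ⇒ x4
  rs@[7:5]=0x5 ⇒ x5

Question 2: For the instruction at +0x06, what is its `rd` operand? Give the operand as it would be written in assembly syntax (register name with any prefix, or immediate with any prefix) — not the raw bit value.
x3

off 0x06: read 23 5a as big → 0x235a
  top 5b → 0x4 → cmpi [RI]
  [10:8] rd=3 = x3
  [7:0] imm=90 = #90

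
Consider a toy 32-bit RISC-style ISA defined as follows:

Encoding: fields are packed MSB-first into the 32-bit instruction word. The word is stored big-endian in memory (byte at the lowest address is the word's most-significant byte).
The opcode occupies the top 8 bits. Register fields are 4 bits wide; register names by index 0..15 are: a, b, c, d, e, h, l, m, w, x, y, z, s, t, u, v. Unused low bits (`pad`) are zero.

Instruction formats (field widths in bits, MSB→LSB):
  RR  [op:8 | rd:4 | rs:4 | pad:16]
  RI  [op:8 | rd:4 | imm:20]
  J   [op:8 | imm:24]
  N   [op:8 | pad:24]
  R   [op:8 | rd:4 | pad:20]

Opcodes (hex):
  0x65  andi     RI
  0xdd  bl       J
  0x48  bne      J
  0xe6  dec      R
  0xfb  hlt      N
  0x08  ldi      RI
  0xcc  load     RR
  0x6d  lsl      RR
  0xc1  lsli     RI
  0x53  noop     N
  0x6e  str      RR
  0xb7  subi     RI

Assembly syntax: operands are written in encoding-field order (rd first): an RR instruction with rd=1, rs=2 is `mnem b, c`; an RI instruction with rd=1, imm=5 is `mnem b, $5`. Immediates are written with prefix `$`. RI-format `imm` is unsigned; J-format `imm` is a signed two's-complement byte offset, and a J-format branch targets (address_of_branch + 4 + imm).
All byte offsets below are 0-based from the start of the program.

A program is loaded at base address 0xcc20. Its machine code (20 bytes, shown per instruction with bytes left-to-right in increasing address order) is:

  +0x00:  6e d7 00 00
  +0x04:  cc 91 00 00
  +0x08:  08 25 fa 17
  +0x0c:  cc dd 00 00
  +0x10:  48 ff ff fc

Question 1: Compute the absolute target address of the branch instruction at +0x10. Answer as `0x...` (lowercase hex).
0xcc30

@+10  big-endian(48 ff ff fc) = 0x48fffffc
  opcode bits[31:24]=0x48: bne/J
  [23:0] imm=16777212 (s24→-4) = $-4
  target = base 0xcc20 + off 0x10 + 4 + imm -4 = 0xcc30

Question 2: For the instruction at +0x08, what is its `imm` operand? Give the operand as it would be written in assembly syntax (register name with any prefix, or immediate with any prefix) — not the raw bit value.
@+08  big-endian(08 25 fa 17) = 0x0825fa17
  top 8b → 0x8 → ldi [RI]
  [23:20] rd=2 = c
  [19:0] imm=391703 = $391703

$391703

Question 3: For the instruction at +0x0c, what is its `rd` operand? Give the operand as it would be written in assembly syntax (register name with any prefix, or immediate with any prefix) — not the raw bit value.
t

off 0x0c: read cc dd 00 00 as big → 0xccdd0000
  op=0xccdd0000>>24=0xcc ⇒ load (RR)
  rd@[23:20]=0xd ⇒ t
  rs@[19:16]=0xd ⇒ t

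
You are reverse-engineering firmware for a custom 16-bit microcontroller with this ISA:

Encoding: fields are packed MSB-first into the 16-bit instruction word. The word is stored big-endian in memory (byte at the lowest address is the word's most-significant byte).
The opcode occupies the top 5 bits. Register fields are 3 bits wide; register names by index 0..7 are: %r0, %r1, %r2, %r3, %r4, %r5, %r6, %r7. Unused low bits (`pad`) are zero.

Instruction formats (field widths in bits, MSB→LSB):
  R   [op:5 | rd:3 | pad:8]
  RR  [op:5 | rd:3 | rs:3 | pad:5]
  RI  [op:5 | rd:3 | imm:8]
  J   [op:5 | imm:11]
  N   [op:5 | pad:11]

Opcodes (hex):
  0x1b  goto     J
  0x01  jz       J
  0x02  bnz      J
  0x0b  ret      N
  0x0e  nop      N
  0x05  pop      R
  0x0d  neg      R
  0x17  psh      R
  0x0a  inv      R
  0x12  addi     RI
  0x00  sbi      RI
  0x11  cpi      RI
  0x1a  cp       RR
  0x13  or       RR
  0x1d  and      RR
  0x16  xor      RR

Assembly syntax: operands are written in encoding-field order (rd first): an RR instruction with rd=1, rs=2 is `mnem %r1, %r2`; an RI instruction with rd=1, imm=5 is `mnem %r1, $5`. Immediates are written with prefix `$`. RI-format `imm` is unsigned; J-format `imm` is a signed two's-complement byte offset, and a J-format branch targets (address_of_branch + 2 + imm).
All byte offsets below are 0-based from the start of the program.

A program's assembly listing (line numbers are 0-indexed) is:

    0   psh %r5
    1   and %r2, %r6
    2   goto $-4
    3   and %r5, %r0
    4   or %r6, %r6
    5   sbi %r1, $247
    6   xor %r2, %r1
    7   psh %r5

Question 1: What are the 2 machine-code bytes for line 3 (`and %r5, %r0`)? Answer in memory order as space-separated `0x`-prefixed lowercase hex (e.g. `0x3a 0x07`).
L3: and op=0x1d:5|rd=5:3|rs=0:3|pad=0:5 ⇒ 0xed00 ⇒ big ed 00

0xed 0x00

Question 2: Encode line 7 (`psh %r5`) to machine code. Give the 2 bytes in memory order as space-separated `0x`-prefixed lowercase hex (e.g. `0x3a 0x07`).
line 7 (psh): pack op=0x17:5|rd=5:3|pad=0:8 = 0xbd00; big→ bd 00

0xbd 0x00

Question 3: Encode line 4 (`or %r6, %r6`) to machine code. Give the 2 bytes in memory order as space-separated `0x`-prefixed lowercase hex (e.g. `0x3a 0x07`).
4. or fields op=0x13:5|rd=6:3|rs=6:3|pad=0:5 → word 9ec0h → 9e c0

0x9e 0xc0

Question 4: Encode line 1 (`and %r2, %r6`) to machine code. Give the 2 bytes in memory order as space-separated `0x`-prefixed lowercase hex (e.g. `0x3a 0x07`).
L1: and op=0x1d:5|rd=2:3|rs=6:3|pad=0:5 ⇒ 0xeac0 ⇒ big ea c0

0xea 0xc0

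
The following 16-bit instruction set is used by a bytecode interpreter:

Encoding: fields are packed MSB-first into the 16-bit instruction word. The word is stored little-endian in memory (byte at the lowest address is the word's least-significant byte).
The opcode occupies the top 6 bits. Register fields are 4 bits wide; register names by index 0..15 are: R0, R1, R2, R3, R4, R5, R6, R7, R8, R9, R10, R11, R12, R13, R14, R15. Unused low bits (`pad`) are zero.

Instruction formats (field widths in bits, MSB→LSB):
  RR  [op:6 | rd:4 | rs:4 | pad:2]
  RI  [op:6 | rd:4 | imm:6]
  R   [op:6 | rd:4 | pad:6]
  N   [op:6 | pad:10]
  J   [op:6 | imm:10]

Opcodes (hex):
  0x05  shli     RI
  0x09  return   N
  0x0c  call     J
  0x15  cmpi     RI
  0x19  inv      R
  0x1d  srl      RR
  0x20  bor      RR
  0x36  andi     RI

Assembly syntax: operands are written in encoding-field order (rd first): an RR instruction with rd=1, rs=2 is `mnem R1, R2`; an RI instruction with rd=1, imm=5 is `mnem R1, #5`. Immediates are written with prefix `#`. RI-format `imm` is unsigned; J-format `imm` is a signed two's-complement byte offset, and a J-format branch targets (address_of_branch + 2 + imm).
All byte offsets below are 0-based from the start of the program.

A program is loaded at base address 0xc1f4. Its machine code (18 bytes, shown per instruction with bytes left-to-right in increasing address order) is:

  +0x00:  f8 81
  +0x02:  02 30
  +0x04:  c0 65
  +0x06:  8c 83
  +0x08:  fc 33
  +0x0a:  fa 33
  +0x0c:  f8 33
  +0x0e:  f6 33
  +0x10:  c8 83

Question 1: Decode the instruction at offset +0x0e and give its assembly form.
call #-10

@+0e  little-endian(f6 33) = 0x33f6
  top 6b → 0xc → call [J]
  [9:0] imm=1014 (s10→-10) = #-10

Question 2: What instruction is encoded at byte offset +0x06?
[06] 8c 83 → 0x838c
  op=0x838c>>10=0x20 ⇒ bor (RR)
  [9:6] rd=14 = R14
  [5:2] rs=3 = R3

bor R14, R3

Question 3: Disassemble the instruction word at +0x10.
@+10  little-endian(c8 83) = 0x83c8
  opcode bits[15:10]=0x20: bor/RR
  rd@[9:6]=0xf ⇒ R15
  rs@[5:2]=0x2 ⇒ R2

bor R15, R2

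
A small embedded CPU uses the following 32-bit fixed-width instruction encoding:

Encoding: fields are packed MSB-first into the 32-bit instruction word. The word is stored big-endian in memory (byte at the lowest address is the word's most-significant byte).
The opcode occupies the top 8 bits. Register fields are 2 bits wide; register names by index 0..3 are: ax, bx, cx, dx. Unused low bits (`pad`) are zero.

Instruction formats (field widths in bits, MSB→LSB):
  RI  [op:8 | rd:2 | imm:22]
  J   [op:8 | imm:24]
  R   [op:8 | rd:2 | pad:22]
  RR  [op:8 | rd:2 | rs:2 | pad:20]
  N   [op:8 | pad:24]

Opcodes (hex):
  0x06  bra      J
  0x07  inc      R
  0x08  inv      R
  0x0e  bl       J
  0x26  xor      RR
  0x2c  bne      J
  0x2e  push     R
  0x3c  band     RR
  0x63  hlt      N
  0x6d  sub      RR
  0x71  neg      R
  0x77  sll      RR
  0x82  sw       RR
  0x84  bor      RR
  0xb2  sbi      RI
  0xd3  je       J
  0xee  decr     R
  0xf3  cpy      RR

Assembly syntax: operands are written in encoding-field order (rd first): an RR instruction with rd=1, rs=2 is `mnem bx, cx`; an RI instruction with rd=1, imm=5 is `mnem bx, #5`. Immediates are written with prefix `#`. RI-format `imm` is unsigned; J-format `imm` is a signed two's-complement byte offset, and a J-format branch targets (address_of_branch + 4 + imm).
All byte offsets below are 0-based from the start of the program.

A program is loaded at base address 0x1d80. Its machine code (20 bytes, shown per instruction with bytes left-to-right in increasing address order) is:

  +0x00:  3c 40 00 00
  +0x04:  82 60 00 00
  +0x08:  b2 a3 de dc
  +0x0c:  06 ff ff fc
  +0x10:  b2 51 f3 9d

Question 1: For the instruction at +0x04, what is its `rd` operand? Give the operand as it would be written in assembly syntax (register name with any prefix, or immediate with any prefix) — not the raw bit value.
bx

+0x04: 82 60 00 00 ⇒ word 0x82600000 (big)
  top 8b → 0x82 → sw [RR]
  rd: (w>>22)&0x3=0x1 → bx
  rs: (w>>20)&0x3=0x2 → cx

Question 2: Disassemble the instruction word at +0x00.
@+00  big-endian(3c 40 00 00) = 0x3c400000
  opcode bits[31:24]=0x3c: band/RR
  rd: (w>>22)&0x3=0x1 → bx
  rs: (w>>20)&0x3=0x0 → ax

band bx, ax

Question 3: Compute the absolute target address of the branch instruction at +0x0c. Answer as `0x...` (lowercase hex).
[0c] 06 ff ff fc → 0x06fffffc
  opcode bits[31:24]=0x6: bra/J
  imm: (w>>0)&0xffffff=0xfffffc (s24→-4) → #-4
  target = base 0x1d80 + off 0x0c + 4 + imm -4 = 0x1d8c

0x1d8c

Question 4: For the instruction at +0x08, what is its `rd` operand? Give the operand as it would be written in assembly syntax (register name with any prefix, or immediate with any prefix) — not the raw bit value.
off 0x08: read b2 a3 de dc as big → 0xb2a3dedc
  opcode bits[31:24]=0xb2: sbi/RI
  rd: (w>>22)&0x3=0x2 → cx
  imm: (w>>0)&0x3fffff=0x23dedc → #2350812

cx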